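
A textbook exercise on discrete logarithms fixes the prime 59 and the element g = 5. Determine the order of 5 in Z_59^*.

The order of 5 must divide φ(59) = 59 − 1 = 58 = 2 · 29.
Divisors of 58: 1, 2, 29, 58.
Check 5^d mod 59 for each divisor in increasing order:
5^1 ≡ 5 (mod 59)
5^2 ≡ 25 (mod 59)
5^29 ≡ 1 (mod 59) ✓
Therefore the multiplicative order of 5 modulo 59 is 29.

29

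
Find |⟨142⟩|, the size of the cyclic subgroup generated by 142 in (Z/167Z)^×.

ord(142) | φ(167) = 167 − 1 = 166 = 2 · 83.
Divisors of 166: 1, 2, 83, 166.
Evaluate successive powers at the divisors of 166:
142^1 ≡ 142 (mod 167)
142^2 ≡ 124 (mod 167)
142^83 ≡ 166 (mod 167)
142^166 ≡ 1 (mod 167) ✓
So ord_167(142) = 166.

166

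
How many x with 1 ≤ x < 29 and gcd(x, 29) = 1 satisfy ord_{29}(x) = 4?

φ(29) = 29 − 1 = 28 = 2^2 · 7.
In a cyclic group of order 28, there are φ(d) elements of order d for each divisor d of 28, and zero for non-divisors.
4 = 2^2 divides 28, and φ(4) = 2.

2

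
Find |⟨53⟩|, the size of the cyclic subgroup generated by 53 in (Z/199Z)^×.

ord(53) | φ(199) = 199 − 1 = 198 = 2 · 3^2 · 11.
Divisors of 198: 1, 2, 3, 6, 9, 11, 18, 22, 33, 66, 99, 198.
Compute 53^d (mod 199) for the divisors d until we hit 1:
53^1 ≡ 53 (mod 199)
53^2 ≡ 23 (mod 199)
53^3 ≡ 25 (mod 199)
53^6 ≡ 28 (mod 199)
53^9 ≡ 103 (mod 199)
53^11 ≡ 180 (mod 199)
53^18 ≡ 62 (mod 199)
53^22 ≡ 162 (mod 199)
53^33 ≡ 106 (mod 199)
53^66 ≡ 92 (mod 199)
53^99 ≡ 1 (mod 199) ✓
The smallest such exponent is 99, so the order of 53 is 99.

99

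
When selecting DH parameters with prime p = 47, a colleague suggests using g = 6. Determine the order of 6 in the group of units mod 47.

23

ord(6) | φ(47) = 47 − 1 = 46 = 2 · 23.
Divisors of 46: 1, 2, 23, 46.
Check 6^d mod 47 for each divisor in increasing order:
6^1 ≡ 6
6^2 ≡ 36
6^23 ≡ 1
Hence ord(6) = 23.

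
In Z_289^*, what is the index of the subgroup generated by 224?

Since 224 ∈ (Z/289Z)^×, its order divides φ(289) = φ(17^2) = 17·(17−1) = 272 = 2^4 · 17.
Divisors of 272: 1, 2, 4, 8, 16, 17, 34, 68, 136, 272.
Evaluate successive powers at the divisors of 272:
224^1 ≡ 224 (mod 289)
224^2 ≡ 179 (mod 289)
224^4 ≡ 251 (mod 289)
224^8 ≡ 288 (mod 289)
224^16 ≡ 1 (mod 289) ✓
Thus |⟨224⟩| = ord(224) = 16.
Index = |(Z/289Z)^×| / |⟨224⟩| = 272 / 16 = 17.

17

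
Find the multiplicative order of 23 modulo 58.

7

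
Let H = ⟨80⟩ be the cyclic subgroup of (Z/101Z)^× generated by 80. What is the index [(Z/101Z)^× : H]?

4

ord(80) | φ(101) = 101 − 1 = 100 = 2^2 · 5^2.
Divisors of 100: 1, 2, 4, 5, 10, 20, 25, 50, 100.
Compute 80^d (mod 101) for the divisors d until we hit 1:
80^1 ≡ 80
80^2 ≡ 37
80^4 ≡ 56
80^5 ≡ 36
80^10 ≡ 84
80^20 ≡ 87
80^25 ≡ 1
The order of 80 is 25, so the subgroup it generates has 25 elements.
[(Z/101Z)^× : ⟨80⟩] = 100/25 = 4.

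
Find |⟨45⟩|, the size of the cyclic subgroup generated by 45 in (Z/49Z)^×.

42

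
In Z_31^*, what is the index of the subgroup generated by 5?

ord(5) | φ(31) = 31 − 1 = 30 = 2 · 3 · 5.
Divisors of 30: 1, 2, 3, 5, 6, 10, 15, 30.
Check 5^d mod 31 for each divisor in increasing order:
5^1 ≡ 5 (mod 31)
5^2 ≡ 25 (mod 31)
5^3 ≡ 1 (mod 31) ✓
The order of 5 is 3, so the subgroup it generates has 3 elements.
Index = |(Z/31Z)^×| / |⟨5⟩| = 30 / 3 = 10.

10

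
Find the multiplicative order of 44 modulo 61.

By Lagrange's theorem, ord_61(44) divides φ(61) = 61 − 1 = 60 = 2^2 · 3 · 5.
Divisors of 60: 1, 2, 3, 4, 5, 6, 10, 12, 15, 20, 30, 60.
Compute 44^d (mod 61) for the divisors d until we hit 1:
44^1 ≡ 44 (mod 61)
44^2 ≡ 45 (mod 61)
44^3 ≡ 28 (mod 61)
44^4 ≡ 12 (mod 61)
44^5 ≡ 40 (mod 61)
44^6 ≡ 52 (mod 61)
44^10 ≡ 14 (mod 61)
44^12 ≡ 20 (mod 61)
44^15 ≡ 11 (mod 61)
44^20 ≡ 13 (mod 61)
44^30 ≡ 60 (mod 61)
44^60 ≡ 1 (mod 61) ✓
Therefore the multiplicative order of 44 modulo 61 is 60.

60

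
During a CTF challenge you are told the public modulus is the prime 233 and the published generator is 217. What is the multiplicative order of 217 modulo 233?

ord(217) | φ(233) = 233 − 1 = 232 = 2^3 · 29.
Divisors of 232: 1, 2, 4, 8, 29, 58, 116, 232.
Check 217^d mod 233 for each divisor in increasing order:
217^1 ≡ 217
217^2 ≡ 23
217^4 ≡ 63
217^8 ≡ 8
217^29 ≡ 232
217^58 ≡ 1
Hence ord(217) = 58.

58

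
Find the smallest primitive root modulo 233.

φ(233) = 233 − 1 = 232 = 2^3 · 29.
Test candidates g = 2, 3, … against the prime factors q ∈ {2, 29} of φ(233): g is a generator iff g^(232/q) ≢ 1 for every such q.
g = 2: 2^116 ≡ 1 — hits 1, so not a primitive root.
g = 3: 3^116 ≡ 232; 3^8 ≡ 37 — none is 1, so 3 is a primitive root.
The smallest primitive root modulo 233 is 3.

3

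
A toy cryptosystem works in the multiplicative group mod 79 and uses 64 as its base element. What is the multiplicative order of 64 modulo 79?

By Lagrange's theorem, ord_79(64) divides φ(79) = 79 − 1 = 78 = 2 · 3 · 13.
Divisors of 78: 1, 2, 3, 6, 13, 26, 39, 78.
Test each divisor d:
64^1 ≡ 64 (mod 79)
64^2 ≡ 67 (mod 79)
64^3 ≡ 22 (mod 79)
64^6 ≡ 10 (mod 79)
64^13 ≡ 1 (mod 79) ✓
Therefore the multiplicative order of 64 modulo 79 is 13.

13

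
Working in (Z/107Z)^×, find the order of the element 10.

ord(10) | φ(107) = 107 − 1 = 106 = 2 · 53.
Divisors of 106: 1, 2, 53, 106.
Check 10^d mod 107 for each divisor in increasing order:
10^1 ≡ 10 (mod 107)
10^2 ≡ 100 (mod 107)
10^53 ≡ 1 (mod 107) ✓
Hence ord(10) = 53.

53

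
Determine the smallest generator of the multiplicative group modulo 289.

3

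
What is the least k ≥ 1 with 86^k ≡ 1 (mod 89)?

Since 86 ∈ (Z/89Z)^×, its order divides φ(89) = 89 − 1 = 88 = 2^3 · 11.
Divisors of 88: 1, 2, 4, 8, 11, 22, 44, 88.
Test each divisor d:
86^1 ≡ 86
86^2 ≡ 9
86^4 ≡ 81
86^8 ≡ 64
86^11 ≡ 52
86^22 ≡ 34
86^44 ≡ 88
86^88 ≡ 1
So ord_89(86) = 88.

88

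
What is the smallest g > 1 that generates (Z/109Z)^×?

φ(109) = 109 − 1 = 108 = 2^2 · 3^3.
Test candidates g = 2, 3, … against the prime factors q ∈ {2, 3} of φ(109): g is a generator iff g^(108/q) ≢ 1 for every such q.
g = 2: 2^54 ≡ 108; 2^36 ≡ 1 — hits 1, so not a primitive root.
g = 3: 3^54 ≡ 1 — hits 1, so not a primitive root.
g = 4: 4^54 ≡ 1 — hits 1, so not a primitive root.
g = 5: 5^54 ≡ 1 — hits 1, so not a primitive root.
g = 6: 6^54 ≡ 108; 6^36 ≡ 63 — none is 1, so 6 is a primitive root.
Hence the least primitive root of 109 is 6.

6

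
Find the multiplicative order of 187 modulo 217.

6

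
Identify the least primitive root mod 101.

2

φ(101) = 101 − 1 = 100 = 2^2 · 5^2.
g is a primitive root iff g^(100/q) ≢ 1 (mod 101) for each prime q ∈ {2, 5}.
g = 2: 2^50 ≡ 100; 2^20 ≡ 95 — none is 1, so 2 is a primitive root.
The smallest primitive root modulo 101 is 2.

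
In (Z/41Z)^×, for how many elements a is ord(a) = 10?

4

φ(41) = 41 − 1 = 40 = 2^3 · 5.
(Z/41Z)^× is cyclic (|G| = 40); a cyclic group of order m has exactly φ(d) elements of each order d | m, and none otherwise.
10 = 2 · 5 divides 40, and φ(10) = 4.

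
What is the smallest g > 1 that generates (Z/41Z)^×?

6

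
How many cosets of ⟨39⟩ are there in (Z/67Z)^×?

2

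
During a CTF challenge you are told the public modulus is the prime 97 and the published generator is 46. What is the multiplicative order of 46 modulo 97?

Since 46 ∈ (Z/97Z)^×, its order divides φ(97) = 97 − 1 = 96 = 2^5 · 3.
Divisors of 96: 1, 2, 3, 4, 6, 8, 12, 16, 24, 32, 48, 96.
Check 46^d mod 97 for each divisor in increasing order:
46^1 ≡ 46 (mod 97)
46^2 ≡ 79 (mod 97)
46^3 ≡ 45 (mod 97)
46^4 ≡ 33 (mod 97)
46^6 ≡ 85 (mod 97)
46^8 ≡ 22 (mod 97)
46^12 ≡ 47 (mod 97)
46^16 ≡ 96 (mod 97)
46^24 ≡ 75 (mod 97)
46^32 ≡ 1 (mod 97) ✓
Therefore the multiplicative order of 46 modulo 97 is 32.

32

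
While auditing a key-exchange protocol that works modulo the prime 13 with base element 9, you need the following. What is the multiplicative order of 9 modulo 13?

3

The order of 9 must divide φ(13) = 13 − 1 = 12 = 2^2 · 3.
Divisors of 12: 1, 2, 3, 4, 6, 12.
Check 9^d mod 13 for each divisor in increasing order:
9^1 ≡ 9 (mod 13)
9^2 ≡ 3 (mod 13)
9^3 ≡ 1 (mod 13) ✓
The smallest such exponent is 3, so the order of 9 is 3.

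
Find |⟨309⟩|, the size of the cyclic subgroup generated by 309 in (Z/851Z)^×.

396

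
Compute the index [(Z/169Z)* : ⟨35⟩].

4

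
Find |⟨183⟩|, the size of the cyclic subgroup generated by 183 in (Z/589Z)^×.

30

Since 183 ∈ (Z/589Z)^×, its order divides φ(589) = φ(19·31) = (19−1)·(31−1) = 18·30 = 540 = 2^2 · 3^3 · 5.
Divisors of 540: 1, 2, 3, 4, 5, 6, 9, 10, 12, 15, 18, 20, 27, 30, 36, 45, 54, 60, 90, 108, 135, 180, 270, 540.
Compute 183^d (mod 589) for the divisors d until we hit 1:
183^1 ≡ 183
183^2 ≡ 505
183^3 ≡ 531
183^4 ≡ 577
183^5 ≡ 160
183^6 ≡ 419
183^9 ≡ 436
183^10 ≡ 273
183^12 ≡ 39
183^15 ≡ 94
183^18 ≡ 438
183^20 ≡ 315
183^27 ≡ 132
183^30 ≡ 1
Hence ord(183) = 30.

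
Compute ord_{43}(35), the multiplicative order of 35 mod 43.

7

ord(35) | φ(43) = 43 − 1 = 42 = 2 · 3 · 7.
Divisors of 42: 1, 2, 3, 6, 7, 14, 21, 42.
Compute 35^d (mod 43) for the divisors d until we hit 1:
35^1 ≡ 35 (mod 43)
35^2 ≡ 21 (mod 43)
35^3 ≡ 4 (mod 43)
35^6 ≡ 16 (mod 43)
35^7 ≡ 1 (mod 43) ✓
Hence ord(35) = 7.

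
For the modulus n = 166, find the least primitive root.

5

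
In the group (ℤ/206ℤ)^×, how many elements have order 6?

2

φ(206) = φ(2)·φ(103) = 1·102 = 102 = 2 · 3 · 17.
In a cyclic group of order 102, there are φ(d) elements of order d for each divisor d of 102, and zero for non-divisors.
6 = 2 · 3 divides 102, and φ(6) = 2.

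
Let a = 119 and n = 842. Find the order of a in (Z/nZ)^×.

105

ord(119) | φ(842) = φ(2)·φ(421) = 1·420 = 420 = 2^2 · 3 · 5 · 7.
Divisors of 420: 1, 2, 3, 4, 5, 6, 7, 10, 12, 14, 15, 20, 21, 28, 30, 35, 42, 60, 70, 84, 105, 140, 210, 420.
Test each divisor d:
119^1 ≡ 119 (mod 842)
119^2 ≡ 689 (mod 842)
119^3 ≡ 317 (mod 842)
119^4 ≡ 675 (mod 842)
119^5 ≡ 335 (mod 842)
119^6 ≡ 291 (mod 842)
119^7 ≡ 107 (mod 842)
119^10 ≡ 239 (mod 842)
119^12 ≡ 481 (mod 842)
119^14 ≡ 503 (mod 842)
119^15 ≡ 75 (mod 842)
119^20 ≡ 707 (mod 842)
119^21 ≡ 775 (mod 842)
119^28 ≡ 409 (mod 842)
119^30 ≡ 573 (mod 842)
119^35 ≡ 821 (mod 842)
119^42 ≡ 279 (mod 842)
119^60 ≡ 791 (mod 842)
119^70 ≡ 441 (mod 842)
119^84 ≡ 377 (mod 842)
119^105 ≡ 1 (mod 842) ✓
So ord_842(119) = 105.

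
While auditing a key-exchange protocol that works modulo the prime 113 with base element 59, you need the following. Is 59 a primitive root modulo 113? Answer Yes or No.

Yes

φ(113) = 113 − 1 = 112 = 2^4 · 7.
An element g generates (Z/113Z)^× iff g^(112/q) ≢ 1 (mod 113) for each prime q ∈ {2, 7}.
59^56 ≡ 112 (mod 113)  [q = 2: ≢ 1 ✓]
59^16 ≡ 49 (mod 113)  [q = 7: ≢ 1 ✓]
All checks pass, so 59 has order 112 and is a primitive root modulo 113.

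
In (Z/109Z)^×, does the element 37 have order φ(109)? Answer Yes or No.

Yes

φ(109) = 109 − 1 = 108 = 2^2 · 3^3.
37 is a primitive root mod 109 iff 37^(φ(109)/q) ≢ 1 for every prime q | φ(109), i.e. q ∈ {2, 3}.
37^54 ≡ 108 (mod 109)  [q = 2: ≢ 1 ✓]
37^36 ≡ 45 (mod 109)  [q = 3: ≢ 1 ✓]
None equal 1, so ord_109(37) = 108: 37 is a primitive root.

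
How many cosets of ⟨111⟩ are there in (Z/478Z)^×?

The order of 111 must divide φ(478) = φ(2)·φ(239) = 1·238 = 238 = 2 · 7 · 17.
Divisors of 238: 1, 2, 7, 14, 17, 34, 119, 238.
Check 111^d mod 478 for each divisor in increasing order:
111^1 ≡ 111 (mod 478)
111^2 ≡ 371 (mod 478)
111^7 ≡ 233 (mod 478)
111^14 ≡ 275 (mod 478)
111^17 ≡ 477 (mod 478)
111^34 ≡ 1 (mod 478) ✓
So ord_478(111) = 34, hence |⟨111⟩| = 34.
[(Z/478Z)^× : ⟨111⟩] = 238/34 = 7.

7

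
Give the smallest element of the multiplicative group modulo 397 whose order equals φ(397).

5

φ(397) = 397 − 1 = 396 = 2^2 · 3^2 · 11.
g is a primitive root iff g^(396/q) ≢ 1 (mod 397) for each prime q ∈ {2, 3, 11}.
g = 2: 2^198 ≡ 396; 2^132 ≡ 1 — hits 1, so not a primitive root.
g = 3: 3^198 ≡ 1 — hits 1, so not a primitive root.
g = 4: 4^198 ≡ 1 — hits 1, so not a primitive root.
g = 5: 5^198 ≡ 396; 5^132 ≡ 362; 5^36 ≡ 290 — none is 1, so 5 is a primitive root.
Hence the least primitive root of 397 is 5.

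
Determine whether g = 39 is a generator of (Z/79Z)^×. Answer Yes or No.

φ(79) = 79 − 1 = 78 = 2 · 3 · 13.
39 is a primitive root mod 79 iff 39^(φ(79)/q) ≢ 1 for every prime q | φ(79), i.e. q ∈ {2, 3, 13}.
39^39 ≡ 78 (mod 79)  [q = 2: ≢ 1 ✓]
39^26 ≡ 55 (mod 79)  [q = 3: ≢ 1 ✓]
39^6 ≡ 21 (mod 79)  [q = 13: ≢ 1 ✓]
All checks pass, so 39 has order 78 and is a primitive root modulo 79.

Yes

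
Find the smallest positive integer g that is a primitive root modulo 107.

2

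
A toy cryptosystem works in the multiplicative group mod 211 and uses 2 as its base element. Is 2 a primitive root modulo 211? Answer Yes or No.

Yes

φ(211) = 211 − 1 = 210 = 2 · 3 · 5 · 7.
An element g generates (Z/211Z)^× iff g^(210/q) ≢ 1 (mod 211) for each prime q ∈ {2, 3, 5, 7}.
2^105 ≡ 210 (mod 211)  [q = 2: ≢ 1 ✓]
2^70 ≡ 196 (mod 211)  [q = 3: ≢ 1 ✓]
2^42 ≡ 107 (mod 211)  [q = 5: ≢ 1 ✓]
2^30 ≡ 171 (mod 211)  [q = 7: ≢ 1 ✓]
Every test exponent gives a nontrivial residue, hence 2 generates the full group.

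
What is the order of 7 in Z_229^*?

228

The order of 7 must divide φ(229) = 229 − 1 = 228 = 2^2 · 3 · 19.
Divisors of 228: 1, 2, 3, 4, 6, 12, 19, 38, 57, 76, 114, 228.
Check 7^d mod 229 for each divisor in increasing order:
7^1 ≡ 7
7^2 ≡ 49
7^3 ≡ 114
7^4 ≡ 111
7^6 ≡ 172
7^12 ≡ 43
7^19 ≡ 18
7^38 ≡ 95
7^57 ≡ 107
7^76 ≡ 94
7^114 ≡ 228
7^228 ≡ 1
Hence ord(7) = 228.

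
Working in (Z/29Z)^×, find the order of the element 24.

7

By Lagrange's theorem, ord_29(24) divides φ(29) = 29 − 1 = 28 = 2^2 · 7.
Divisors of 28: 1, 2, 4, 7, 14, 28.
Check 24^d mod 29 for each divisor in increasing order:
24^1 ≡ 24 (mod 29)
24^2 ≡ 25 (mod 29)
24^4 ≡ 16 (mod 29)
24^7 ≡ 1 (mod 29) ✓
Hence ord(24) = 7.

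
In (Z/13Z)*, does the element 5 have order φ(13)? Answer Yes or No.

No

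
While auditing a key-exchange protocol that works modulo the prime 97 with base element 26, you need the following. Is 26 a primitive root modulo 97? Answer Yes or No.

φ(97) = 97 − 1 = 96 = 2^5 · 3.
It suffices to check that the order of 26 is not a proper divisor of 96: compute 26^(96/q) for q ∈ {2, 3}.
26^48 ≡ 96 (mod 97)  [q = 2: ≢ 1 ✓]
26^32 ≡ 61 (mod 97)  [q = 3: ≢ 1 ✓]
Every test exponent gives a nontrivial residue, hence 26 generates the full group.

Yes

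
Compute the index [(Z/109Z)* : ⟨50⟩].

Since 50 ∈ (Z/109Z)^×, its order divides φ(109) = 109 − 1 = 108 = 2^2 · 3^3.
Divisors of 108: 1, 2, 3, 4, 6, 9, 12, 18, 27, 36, 54, 108.
Test each divisor d:
50^1 ≡ 50 (mod 109)
50^2 ≡ 102 (mod 109)
50^3 ≡ 86 (mod 109)
50^4 ≡ 49 (mod 109)
50^6 ≡ 93 (mod 109)
50^9 ≡ 41 (mod 109)
50^12 ≡ 38 (mod 109)
50^18 ≡ 46 (mod 109)
50^27 ≡ 33 (mod 109)
50^36 ≡ 45 (mod 109)
50^54 ≡ 108 (mod 109)
50^108 ≡ 1 (mod 109) ✓
So ord_109(50) = 108, hence |⟨50⟩| = 108.
The index is φ(109) / ord(50) = 108 / 108 = 1.

1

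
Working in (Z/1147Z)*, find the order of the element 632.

90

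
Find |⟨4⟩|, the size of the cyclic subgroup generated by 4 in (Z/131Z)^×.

65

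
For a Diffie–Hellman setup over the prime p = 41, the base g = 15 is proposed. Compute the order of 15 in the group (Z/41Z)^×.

40

Since 15 ∈ (Z/41Z)^×, its order divides φ(41) = 41 − 1 = 40 = 2^3 · 5.
Divisors of 40: 1, 2, 4, 5, 8, 10, 20, 40.
Evaluate successive powers at the divisors of 40:
15^1 ≡ 15
15^2 ≡ 20
15^4 ≡ 31
15^5 ≡ 14
15^8 ≡ 18
15^10 ≡ 32
15^20 ≡ 40
15^40 ≡ 1
Hence ord(15) = 40.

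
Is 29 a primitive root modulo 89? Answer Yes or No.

φ(89) = 89 − 1 = 88 = 2^3 · 11.
It suffices to check that the order of 29 is not a proper divisor of 88: compute 29^(88/q) for q ∈ {2, 11}.
29^44 ≡ 88 (mod 89)  [q = 2: ≢ 1 ✓]
29^8 ≡ 4 (mod 89)  [q = 11: ≢ 1 ✓]
All checks pass, so 29 has order 88 and is a primitive root modulo 89.

Yes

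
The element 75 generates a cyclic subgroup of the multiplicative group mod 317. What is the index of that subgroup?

1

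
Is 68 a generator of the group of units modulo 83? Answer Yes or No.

φ(83) = 83 − 1 = 82 = 2 · 41.
68 is a primitive root mod 83 iff 68^(φ(83)/q) ≢ 1 for every prime q | φ(83), i.e. q ∈ {2, 41}.
68^41 ≡ 1 (mod 83)  [q = 2: ≡ 1 ✗]
68^2 ≡ 59 (mod 83)  [q = 41: ≢ 1 ✓]
Since 68^41 ≡ 1, the order of 68 divides 41 < 82, so 68 is not a primitive root.

No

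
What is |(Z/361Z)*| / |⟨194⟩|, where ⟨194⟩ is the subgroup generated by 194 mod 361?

2

By Lagrange's theorem, ord_361(194) divides φ(361) = φ(19^2) = 19·(19−1) = 342 = 2 · 3^2 · 19.
Divisors of 342: 1, 2, 3, 6, 9, 18, 19, 38, 57, 114, 171, 342.
Test each divisor d:
194^1 ≡ 194 (mod 361)
194^2 ≡ 92 (mod 361)
194^3 ≡ 159 (mod 361)
194^6 ≡ 11 (mod 361)
194^9 ≡ 305 (mod 361)
194^18 ≡ 248 (mod 361)
194^19 ≡ 99 (mod 361)
194^38 ≡ 54 (mod 361)
194^57 ≡ 292 (mod 361)
194^114 ≡ 68 (mod 361)
194^171 ≡ 1 (mod 361) ✓
So ord_361(194) = 171, hence |⟨194⟩| = 171.
[(Z/361Z)^× : ⟨194⟩] = 342/171 = 2.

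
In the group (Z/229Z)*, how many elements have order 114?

36

φ(229) = 229 − 1 = 228 = 2^2 · 3 · 19.
Since (Z/229Z)^× is cyclic of order 228, the number of elements of order d is φ(d) when d | 228 and 0 otherwise.
114 = 2 · 3 · 19 divides 228, and φ(114) = 36.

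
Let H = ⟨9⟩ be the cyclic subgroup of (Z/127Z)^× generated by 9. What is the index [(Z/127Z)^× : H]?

2

By Lagrange's theorem, ord_127(9) divides φ(127) = 127 − 1 = 126 = 2 · 3^2 · 7.
Divisors of 126: 1, 2, 3, 6, 7, 9, 14, 18, 21, 42, 63, 126.
Compute 9^d (mod 127) for the divisors d until we hit 1:
9^1 ≡ 9 (mod 127)
9^2 ≡ 81 (mod 127)
9^3 ≡ 94 (mod 127)
9^6 ≡ 73 (mod 127)
9^7 ≡ 22 (mod 127)
9^9 ≡ 4 (mod 127)
9^14 ≡ 103 (mod 127)
9^18 ≡ 16 (mod 127)
9^21 ≡ 107 (mod 127)
9^42 ≡ 19 (mod 127)
9^63 ≡ 1 (mod 127) ✓
The order of 9 is 63, so the subgroup it generates has 63 elements.
[(Z/127Z)^× : ⟨9⟩] = 126/63 = 2.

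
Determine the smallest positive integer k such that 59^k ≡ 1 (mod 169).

156

The order of 59 must divide φ(169) = φ(13^2) = 13·(13−1) = 156 = 2^2 · 3 · 13.
Divisors of 156: 1, 2, 3, 4, 6, 12, 13, 26, 39, 52, 78, 156.
Compute 59^d (mod 169) for the divisors d until we hit 1:
59^1 ≡ 59
59^2 ≡ 101
59^3 ≡ 44
59^4 ≡ 61
59^6 ≡ 77
59^12 ≡ 14
59^13 ≡ 150
59^26 ≡ 23
59^39 ≡ 70
59^52 ≡ 22
59^78 ≡ 168
59^156 ≡ 1
Therefore the multiplicative order of 59 modulo 169 is 156.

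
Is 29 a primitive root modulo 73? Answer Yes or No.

φ(73) = 73 − 1 = 72 = 2^3 · 3^2.
29 is a primitive root mod 73 iff 29^(φ(73)/q) ≢ 1 for every prime q | φ(73), i.e. q ∈ {2, 3}.
29^36 ≡ 72 (mod 73)  [q = 2: ≢ 1 ✓]
29^24 ≡ 64 (mod 73)  [q = 3: ≢ 1 ✓]
None equal 1, so ord_73(29) = 72: 29 is a primitive root.

Yes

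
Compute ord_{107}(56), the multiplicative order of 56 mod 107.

53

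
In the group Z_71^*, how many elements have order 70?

φ(71) = 71 − 1 = 70 = 2 · 5 · 7.
(Z/71Z)^× is cyclic (|G| = 70); a cyclic group of order m has exactly φ(d) elements of each order d | m, and none otherwise.
70 = 2 · 5 · 7 divides 70, and φ(70) = 24.

24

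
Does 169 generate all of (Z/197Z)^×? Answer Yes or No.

φ(197) = 197 − 1 = 196 = 2^2 · 7^2.
Test 169^(196/q) mod 197 for each prime factor q of 196:
169^98 ≡ 1 (mod 197)  [q = 2: ≡ 1 ✗]
169^28 ≡ 104 (mod 197)  [q = 7: ≢ 1 ✓]
169^98 ≡ 1 shows ord(169) | 98, strictly less than φ(197); not a primitive root.

No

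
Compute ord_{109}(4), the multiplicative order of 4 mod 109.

18

Since 4 ∈ (Z/109Z)^×, its order divides φ(109) = 109 − 1 = 108 = 2^2 · 3^3.
Divisors of 108: 1, 2, 3, 4, 6, 9, 12, 18, 27, 36, 54, 108.
Test each divisor d:
4^1 ≡ 4 (mod 109)
4^2 ≡ 16 (mod 109)
4^3 ≡ 64 (mod 109)
4^4 ≡ 38 (mod 109)
4^6 ≡ 63 (mod 109)
4^9 ≡ 108 (mod 109)
4^12 ≡ 45 (mod 109)
4^18 ≡ 1 (mod 109) ✓
Therefore the multiplicative order of 4 modulo 109 is 18.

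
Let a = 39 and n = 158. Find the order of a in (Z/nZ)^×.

By Lagrange's theorem, ord_158(39) divides φ(158) = φ(2)·φ(79) = 1·78 = 78 = 2 · 3 · 13.
Divisors of 78: 1, 2, 3, 6, 13, 26, 39, 78.
Compute 39^d (mod 158) for the divisors d until we hit 1:
39^1 ≡ 39
39^2 ≡ 99
39^3 ≡ 69
39^6 ≡ 21
39^13 ≡ 135
39^26 ≡ 55
39^39 ≡ 157
39^78 ≡ 1
Hence ord(39) = 78.

78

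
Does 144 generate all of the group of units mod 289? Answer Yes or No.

φ(289) = φ(17^2) = 17·(17−1) = 272 = 2^4 · 17.
An element g generates (Z/289Z)^× iff g^(272/q) ≢ 1 (mod 289) for each prime q ∈ {2, 17}.
144^136 ≡ 1 (mod 289)  [q = 2: ≡ 1 ✗]
144^16 ≡ 69 (mod 289)  [q = 17: ≢ 1 ✓]
The check at q = 2 fails, so 144 generates a proper subgroup.

No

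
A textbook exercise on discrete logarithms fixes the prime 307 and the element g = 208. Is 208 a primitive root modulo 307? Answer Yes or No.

Yes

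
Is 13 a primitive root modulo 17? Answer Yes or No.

No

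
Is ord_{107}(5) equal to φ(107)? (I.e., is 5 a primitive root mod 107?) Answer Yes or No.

φ(107) = 107 − 1 = 106 = 2 · 53.
It suffices to check that the order of 5 is not a proper divisor of 106: compute 5^(106/q) for q ∈ {2, 53}.
5^53 ≡ 106 (mod 107)  [q = 2: ≢ 1 ✓]
5^2 ≡ 25 (mod 107)  [q = 53: ≢ 1 ✓]
None equal 1, so ord_107(5) = 106: 5 is a primitive root.

Yes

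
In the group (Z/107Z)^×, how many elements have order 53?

φ(107) = 107 − 1 = 106 = 2 · 53.
Since (Z/107Z)^× is cyclic of order 106, the number of elements of order d is φ(d) when d | 106 and 0 otherwise.
53 | 106, and φ(53) = 53 − 1 = 52.

52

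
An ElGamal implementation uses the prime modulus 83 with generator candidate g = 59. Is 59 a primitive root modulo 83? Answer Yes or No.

No

φ(83) = 83 − 1 = 82 = 2 · 41.
An element g generates (Z/83Z)^× iff g^(82/q) ≢ 1 (mod 83) for each prime q ∈ {2, 41}.
59^41 ≡ 1 (mod 83)  [q = 2: ≡ 1 ✗]
59^2 ≡ 78 (mod 83)  [q = 41: ≢ 1 ✓]
59^41 ≡ 1 shows ord(59) | 41, strictly less than φ(83); not a primitive root.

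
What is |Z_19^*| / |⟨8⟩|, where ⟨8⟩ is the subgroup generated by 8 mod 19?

Since 8 ∈ (Z/19Z)^×, its order divides φ(19) = 19 − 1 = 18 = 2 · 3^2.
Divisors of 18: 1, 2, 3, 6, 9, 18.
Test each divisor d:
8^1 ≡ 8 (mod 19)
8^2 ≡ 7 (mod 19)
8^3 ≡ 18 (mod 19)
8^6 ≡ 1 (mod 19) ✓
The order of 8 is 6, so the subgroup it generates has 6 elements.
Index = |(Z/19Z)^×| / |⟨8⟩| = 18 / 6 = 3.

3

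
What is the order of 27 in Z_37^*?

Since 27 ∈ (Z/37Z)^×, its order divides φ(37) = 37 − 1 = 36 = 2^2 · 3^2.
Divisors of 36: 1, 2, 3, 4, 6, 9, 12, 18, 36.
Check 27^d mod 37 for each divisor in increasing order:
27^1 ≡ 27
27^2 ≡ 26
27^3 ≡ 36
27^4 ≡ 10
27^6 ≡ 1
Therefore the multiplicative order of 27 modulo 37 is 6.

6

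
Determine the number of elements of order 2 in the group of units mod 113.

φ(113) = 113 − 1 = 112 = 2^4 · 7.
In a cyclic group of order 112, there are φ(d) elements of order d for each divisor d of 112, and zero for non-divisors.
2 | 112, and φ(2) = 2 − 1 = 1.

1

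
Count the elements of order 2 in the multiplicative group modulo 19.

1

φ(19) = 19 − 1 = 18 = 2 · 3^2.
In a cyclic group of order 18, there are φ(d) elements of order d for each divisor d of 18, and zero for non-divisors.
2 | 18, and φ(2) = 2 − 1 = 1.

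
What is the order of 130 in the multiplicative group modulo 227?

226

Since 130 ∈ (Z/227Z)^×, its order divides φ(227) = 227 − 1 = 226 = 2 · 113.
Divisors of 226: 1, 2, 113, 226.
Test each divisor d:
130^1 ≡ 130
130^2 ≡ 102
130^113 ≡ 226
130^226 ≡ 1
Therefore the multiplicative order of 130 modulo 227 is 226.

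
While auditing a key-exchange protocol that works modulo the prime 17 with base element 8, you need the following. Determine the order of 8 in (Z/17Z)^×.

Since 8 ∈ (Z/17Z)^×, its order divides φ(17) = 17 − 1 = 16 = 2^4.
Divisors of 16: 1, 2, 4, 8, 16.
Evaluate successive powers at the divisors of 16:
8^1 ≡ 8 (mod 17)
8^2 ≡ 13 (mod 17)
8^4 ≡ 16 (mod 17)
8^8 ≡ 1 (mod 17) ✓
The smallest such exponent is 8, so the order of 8 is 8.

8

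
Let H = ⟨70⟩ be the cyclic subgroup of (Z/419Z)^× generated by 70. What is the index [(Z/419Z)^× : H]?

Since 70 ∈ (Z/419Z)^×, its order divides φ(419) = 419 − 1 = 418 = 2 · 11 · 19.
Divisors of 418: 1, 2, 11, 19, 22, 38, 209, 418.
Check 70^d mod 419 for each divisor in increasing order:
70^1 ≡ 70
70^2 ≡ 291
70^11 ≡ 220
70^19 ≡ 350
70^22 ≡ 215
70^38 ≡ 152
70^209 ≡ 418
70^418 ≡ 1
Thus |⟨70⟩| = ord(70) = 418.
[(Z/419Z)^× : ⟨70⟩] = 418/418 = 1.

1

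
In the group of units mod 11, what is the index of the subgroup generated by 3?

2

ord(3) | φ(11) = 11 − 1 = 10 = 2 · 5.
Divisors of 10: 1, 2, 5, 10.
Evaluate successive powers at the divisors of 10:
3^1 ≡ 3 (mod 11)
3^2 ≡ 9 (mod 11)
3^5 ≡ 1 (mod 11) ✓
So ord_11(3) = 5, hence |⟨3⟩| = 5.
[(Z/11Z)^× : ⟨3⟩] = 10/5 = 2.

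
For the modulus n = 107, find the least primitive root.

φ(107) = 107 − 1 = 106 = 2 · 53.
Test candidates g = 2, 3, … against the prime factors q ∈ {2, 53} of φ(107): g is a generator iff g^(106/q) ≢ 1 for every such q.
g = 2: 2^53 ≡ 106; 2^2 ≡ 4 — none is 1, so 2 is a primitive root.
Hence the least primitive root of 107 is 2.

2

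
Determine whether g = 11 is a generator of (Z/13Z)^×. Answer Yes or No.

φ(13) = 13 − 1 = 12 = 2^2 · 3.
Test 11^(12/q) mod 13 for each prime factor q of 12:
11^6 ≡ 12 (mod 13)  [q = 2: ≢ 1 ✓]
11^4 ≡ 3 (mod 13)  [q = 3: ≢ 1 ✓]
Every test exponent gives a nontrivial residue, hence 11 generates the full group.

Yes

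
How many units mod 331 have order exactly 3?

2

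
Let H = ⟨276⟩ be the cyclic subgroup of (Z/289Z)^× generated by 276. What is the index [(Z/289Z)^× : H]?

ord(276) | φ(289) = φ(17^2) = 17·(17−1) = 272 = 2^4 · 17.
Divisors of 272: 1, 2, 4, 8, 16, 17, 34, 68, 136, 272.
Check 276^d mod 289 for each divisor in increasing order:
276^1 ≡ 276 (mod 289)
276^2 ≡ 169 (mod 289)
276^4 ≡ 239 (mod 289)
276^8 ≡ 188 (mod 289)
276^16 ≡ 86 (mod 289)
276^17 ≡ 38 (mod 289)
276^34 ≡ 288 (mod 289)
276^68 ≡ 1 (mod 289) ✓
Thus |⟨276⟩| = ord(276) = 68.
Index = |(Z/289Z)^×| / |⟨276⟩| = 272 / 68 = 4.

4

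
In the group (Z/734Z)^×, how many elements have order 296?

0

φ(734) = φ(2)·φ(367) = 1·366 = 366 = 2 · 3 · 61.
(Z/734Z)^× is cyclic (|G| = 366); a cyclic group of order m has exactly φ(d) elements of each order d | m, and none otherwise.
296 does not divide 366, so no element of (Z/734Z)^× has order 296.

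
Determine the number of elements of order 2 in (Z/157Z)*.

φ(157) = 157 − 1 = 156 = 2^2 · 3 · 13.
Since (Z/157Z)^× is cyclic of order 156, the number of elements of order d is φ(d) when d | 156 and 0 otherwise.
2 | 156, and φ(2) = 2 − 1 = 1.

1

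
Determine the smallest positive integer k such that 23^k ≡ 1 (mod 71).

Since 23 ∈ (Z/71Z)^×, its order divides φ(71) = 71 − 1 = 70 = 2 · 5 · 7.
Divisors of 70: 1, 2, 5, 7, 10, 14, 35, 70.
Test each divisor d:
23^1 ≡ 23 (mod 71)
23^2 ≡ 32 (mod 71)
23^5 ≡ 51 (mod 71)
23^7 ≡ 70 (mod 71)
23^10 ≡ 45 (mod 71)
23^14 ≡ 1 (mod 71) ✓
The smallest such exponent is 14, so the order of 23 is 14.

14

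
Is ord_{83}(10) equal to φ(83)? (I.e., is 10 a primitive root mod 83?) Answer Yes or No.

φ(83) = 83 − 1 = 82 = 2 · 41.
Test 10^(82/q) mod 83 for each prime factor q of 82:
10^41 ≡ 1 (mod 83)  [q = 2: ≡ 1 ✗]
10^2 ≡ 17 (mod 83)  [q = 41: ≢ 1 ✓]
Since 10^41 ≡ 1, the order of 10 divides 41 < 82, so 10 is not a primitive root.

No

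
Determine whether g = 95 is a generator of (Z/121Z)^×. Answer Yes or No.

Yes

φ(121) = φ(11^2) = 11·(11−1) = 110 = 2 · 5 · 11.
95 is a primitive root mod 121 iff 95^(φ(121)/q) ≢ 1 for every prime q | φ(121), i.e. q ∈ {2, 5, 11}.
95^55 ≡ 120 (mod 121)  [q = 2: ≢ 1 ✓]
95^22 ≡ 27 (mod 121)  [q = 5: ≢ 1 ✓]
95^10 ≡ 45 (mod 121)  [q = 11: ≢ 1 ✓]
Every test exponent gives a nontrivial residue, hence 95 generates the full group.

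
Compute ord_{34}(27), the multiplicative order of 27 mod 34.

16

ord(27) | φ(34) = φ(2)·φ(17) = 1·16 = 16 = 2^4.
Divisors of 16: 1, 2, 4, 8, 16.
Compute 27^d (mod 34) for the divisors d until we hit 1:
27^1 ≡ 27 (mod 34)
27^2 ≡ 15 (mod 34)
27^4 ≡ 21 (mod 34)
27^8 ≡ 33 (mod 34)
27^16 ≡ 1 (mod 34) ✓
Hence ord(27) = 16.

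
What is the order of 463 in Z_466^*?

232

Since 463 ∈ (Z/466Z)^×, its order divides φ(466) = φ(2)·φ(233) = 1·232 = 232 = 2^3 · 29.
Divisors of 232: 1, 2, 4, 8, 29, 58, 116, 232.
Evaluate successive powers at the divisors of 232:
463^1 ≡ 463 (mod 466)
463^2 ≡ 9 (mod 466)
463^4 ≡ 81 (mod 466)
463^8 ≡ 37 (mod 466)
463^29 ≡ 245 (mod 466)
463^58 ≡ 377 (mod 466)
463^116 ≡ 465 (mod 466)
463^232 ≡ 1 (mod 466) ✓
Therefore the multiplicative order of 463 modulo 466 is 232.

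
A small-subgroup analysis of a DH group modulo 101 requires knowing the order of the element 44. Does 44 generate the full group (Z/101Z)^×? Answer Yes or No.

φ(101) = 101 − 1 = 100 = 2^2 · 5^2.
An element g generates (Z/101Z)^× iff g^(100/q) ≢ 1 (mod 101) for each prime q ∈ {2, 5}.
44^50 ≡ 100 (mod 101)  [q = 2: ≢ 1 ✓]
44^20 ≡ 1 (mod 101)  [q = 5: ≡ 1 ✗]
44^20 ≡ 1 shows ord(44) | 20, strictly less than φ(101); not a primitive root.

No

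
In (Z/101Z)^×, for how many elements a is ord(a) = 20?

8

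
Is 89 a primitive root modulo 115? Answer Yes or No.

No

115 = 5 · 23 is a product of two distinct odd primes, so (Z/115Z)^× ≅ (Z/5Z)^× × (Z/23Z)^× is not cyclic.
No primitive root modulo 115 exists; in particular 89 is not one.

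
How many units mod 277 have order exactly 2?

φ(277) = 277 − 1 = 276 = 2^2 · 3 · 23.
(Z/277Z)^× is cyclic (|G| = 276); a cyclic group of order m has exactly φ(d) elements of each order d | m, and none otherwise.
2 | 276, and φ(2) = 2 − 1 = 1.

1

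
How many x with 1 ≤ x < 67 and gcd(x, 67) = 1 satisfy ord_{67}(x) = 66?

20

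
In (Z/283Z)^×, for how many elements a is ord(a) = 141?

92

φ(283) = 283 − 1 = 282 = 2 · 3 · 47.
In a cyclic group of order 282, there are φ(d) elements of order d for each divisor d of 282, and zero for non-divisors.
141 = 3 · 47 divides 282, and φ(141) = 92.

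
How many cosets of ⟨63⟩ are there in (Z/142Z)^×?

By Lagrange's theorem, ord_142(63) divides φ(142) = φ(2)·φ(71) = 1·70 = 70 = 2 · 5 · 7.
Divisors of 70: 1, 2, 5, 7, 10, 14, 35, 70.
Test each divisor d:
63^1 ≡ 63 (mod 142)
63^2 ≡ 135 (mod 142)
63^5 ≡ 105 (mod 142)
63^7 ≡ 117 (mod 142)
63^10 ≡ 91 (mod 142)
63^14 ≡ 57 (mod 142)
63^35 ≡ 141 (mod 142)
63^70 ≡ 1 (mod 142) ✓
Thus |⟨63⟩| = ord(63) = 70.
Index = |(Z/142Z)^×| / |⟨63⟩| = 70 / 70 = 1.

1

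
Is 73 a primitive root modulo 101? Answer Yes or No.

φ(101) = 101 − 1 = 100 = 2^2 · 5^2.
73 is a primitive root mod 101 iff 73^(φ(101)/q) ≢ 1 for every prime q | φ(101), i.e. q ∈ {2, 5}.
73^50 ≡ 100 (mod 101)  [q = 2: ≢ 1 ✓]
73^20 ≡ 95 (mod 101)  [q = 5: ≢ 1 ✓]
All checks pass, so 73 has order 100 and is a primitive root modulo 101.

Yes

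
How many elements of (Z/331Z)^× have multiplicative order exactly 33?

φ(331) = 331 − 1 = 330 = 2 · 3 · 5 · 11.
Since (Z/331Z)^× is cyclic of order 330, the number of elements of order d is φ(d) when d | 330 and 0 otherwise.
33 = 3 · 11 divides 330, and φ(33) = 20.

20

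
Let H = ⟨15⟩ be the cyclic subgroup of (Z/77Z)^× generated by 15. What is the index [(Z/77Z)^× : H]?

The order of 15 must divide φ(77) = φ(7·11) = (7−1)·(11−1) = 6·10 = 60 = 2^2 · 3 · 5.
Divisors of 60: 1, 2, 3, 4, 5, 6, 10, 12, 15, 20, 30, 60.
Test each divisor d:
15^1 ≡ 15 (mod 77)
15^2 ≡ 71 (mod 77)
15^3 ≡ 64 (mod 77)
15^4 ≡ 36 (mod 77)
15^5 ≡ 1 (mod 77) ✓
Thus |⟨15⟩| = ord(15) = 5.
Index = |(Z/77Z)^×| / |⟨15⟩| = 60 / 5 = 12.

12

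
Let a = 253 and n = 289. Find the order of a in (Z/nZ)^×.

136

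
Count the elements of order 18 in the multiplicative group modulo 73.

6

φ(73) = 73 − 1 = 72 = 2^3 · 3^2.
Since (Z/73Z)^× is cyclic of order 72, the number of elements of order d is φ(d) when d | 72 and 0 otherwise.
18 = 2 · 3^2 divides 72, and φ(18) = 6.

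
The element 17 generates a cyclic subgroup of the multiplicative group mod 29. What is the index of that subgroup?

ord(17) | φ(29) = 29 − 1 = 28 = 2^2 · 7.
Divisors of 28: 1, 2, 4, 7, 14, 28.
Evaluate successive powers at the divisors of 28:
17^1 ≡ 17
17^2 ≡ 28
17^4 ≡ 1
So ord_29(17) = 4, hence |⟨17⟩| = 4.
[(Z/29Z)^× : ⟨17⟩] = 28/4 = 7.

7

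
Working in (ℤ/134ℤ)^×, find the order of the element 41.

66

Since 41 ∈ (Z/134Z)^×, its order divides φ(134) = φ(2)·φ(67) = 1·66 = 66 = 2 · 3 · 11.
Divisors of 66: 1, 2, 3, 6, 11, 22, 33, 66.
Test each divisor d:
41^1 ≡ 41
41^2 ≡ 73
41^3 ≡ 45
41^6 ≡ 15
41^11 ≡ 97
41^22 ≡ 29
41^33 ≡ 133
41^66 ≡ 1
The smallest such exponent is 66, so the order of 41 is 66.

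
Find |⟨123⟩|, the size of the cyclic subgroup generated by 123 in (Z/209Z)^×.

90

Since 123 ∈ (Z/209Z)^×, its order divides φ(209) = φ(11·19) = (11−1)·(19−1) = 10·18 = 180 = 2^2 · 3^2 · 5.
Divisors of 180: 1, 2, 3, 4, 5, 6, 9, 10, 12, 15, 18, 20, 30, 36, 45, 60, 90, 180.
Evaluate successive powers at the divisors of 180:
123^1 ≡ 123
123^2 ≡ 81
123^3 ≡ 140
123^4 ≡ 82
123^5 ≡ 54
123^6 ≡ 163
123^9 ≡ 39
123^10 ≡ 199
123^12 ≡ 26
123^15 ≡ 87
123^18 ≡ 58
123^20 ≡ 100
123^30 ≡ 45
123^36 ≡ 20
123^45 ≡ 153
123^60 ≡ 144
123^90 ≡ 1
Hence ord(123) = 90.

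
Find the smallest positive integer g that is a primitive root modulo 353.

3

φ(353) = 353 − 1 = 352 = 2^5 · 11.
Test candidates g = 2, 3, … against the prime factors q ∈ {2, 11} of φ(353): g is a generator iff g^(352/q) ≢ 1 for every such q.
g = 2: 2^176 ≡ 1 — hits 1, so not a primitive root.
g = 3: 3^176 ≡ 352; 3^32 ≡ 140 — none is 1, so 3 is a primitive root.
The smallest primitive root modulo 353 is 3.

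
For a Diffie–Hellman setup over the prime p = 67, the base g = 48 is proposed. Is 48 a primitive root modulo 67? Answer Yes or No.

Yes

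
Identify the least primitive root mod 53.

2

φ(53) = 53 − 1 = 52 = 2^2 · 13.
g is a primitive root iff g^(52/q) ≢ 1 (mod 53) for each prime q ∈ {2, 13}.
g = 2: 2^26 ≡ 52; 2^4 ≡ 16 — none is 1, so 2 is a primitive root.
The smallest primitive root modulo 53 is 2.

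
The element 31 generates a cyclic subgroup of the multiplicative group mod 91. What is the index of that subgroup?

The order of 31 must divide φ(91) = φ(7·13) = (7−1)·(13−1) = 6·12 = 72 = 2^3 · 3^2.
Divisors of 72: 1, 2, 3, 4, 6, 8, 9, 12, 18, 24, 36, 72.
Check 31^d mod 91 for each divisor in increasing order:
31^1 ≡ 31
31^2 ≡ 51
31^3 ≡ 34
31^4 ≡ 53
31^6 ≡ 64
31^8 ≡ 79
31^9 ≡ 83
31^12 ≡ 1
So ord_91(31) = 12, hence |⟨31⟩| = 12.
Index = |(Z/91Z)^×| / |⟨31⟩| = 72 / 12 = 6.

6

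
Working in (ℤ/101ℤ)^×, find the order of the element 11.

100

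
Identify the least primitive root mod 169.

2

φ(169) = φ(13^2) = 13·(13−1) = 156 = 2^2 · 3 · 13.
Test candidates g = 2, 3, … against the prime factors q ∈ {2, 3, 13} of φ(169): g is a generator iff g^(156/q) ≢ 1 for every such q.
g = 2: 2^78 ≡ 168; 2^52 ≡ 146; 2^12 ≡ 40 — none is 1, so 2 is a primitive root.
Hence the least primitive root of 169 is 2.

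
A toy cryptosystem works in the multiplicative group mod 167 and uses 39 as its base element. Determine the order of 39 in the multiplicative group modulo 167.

ord(39) | φ(167) = 167 − 1 = 166 = 2 · 83.
Divisors of 166: 1, 2, 83, 166.
Test each divisor d:
39^1 ≡ 39 (mod 167)
39^2 ≡ 18 (mod 167)
39^83 ≡ 166 (mod 167)
39^166 ≡ 1 (mod 167) ✓
So ord_167(39) = 166.

166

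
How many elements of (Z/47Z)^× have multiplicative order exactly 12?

φ(47) = 47 − 1 = 46 = 2 · 23.
(Z/47Z)^× is cyclic (|G| = 46); a cyclic group of order m has exactly φ(d) elements of each order d | m, and none otherwise.
Since 12 ∤ 46, the count is 0.

0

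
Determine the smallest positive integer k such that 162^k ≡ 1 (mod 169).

156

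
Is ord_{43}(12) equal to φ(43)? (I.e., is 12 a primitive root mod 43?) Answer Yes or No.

φ(43) = 43 − 1 = 42 = 2 · 3 · 7.
12 is a primitive root mod 43 iff 12^(φ(43)/q) ≢ 1 for every prime q | φ(43), i.e. q ∈ {2, 3, 7}.
12^21 ≡ 42 (mod 43)  [q = 2: ≢ 1 ✓]
12^14 ≡ 36 (mod 43)  [q = 3: ≢ 1 ✓]
12^6 ≡ 21 (mod 43)  [q = 7: ≢ 1 ✓]
All checks pass, so 12 has order 42 and is a primitive root modulo 43.

Yes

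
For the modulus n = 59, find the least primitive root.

2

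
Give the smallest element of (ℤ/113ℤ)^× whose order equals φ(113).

φ(113) = 113 − 1 = 112 = 2^4 · 7.
Test candidates g = 2, 3, … against the prime factors q ∈ {2, 7} of φ(113): g is a generator iff g^(112/q) ≢ 1 for every such q.
g = 2: 2^56 ≡ 1 — hits 1, so not a primitive root.
g = 3: 3^56 ≡ 112; 3^16 ≡ 49 — none is 1, so 3 is a primitive root.
The smallest primitive root modulo 113 is 3.

3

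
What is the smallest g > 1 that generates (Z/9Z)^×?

2

φ(9) = φ(3^2) = 3·(3−1) = 6 = 2 · 3.
g is a primitive root iff g^(6/q) ≢ 1 (mod 9) for each prime q ∈ {2, 3}.
g = 2: 2^3 ≡ 8; 2^2 ≡ 4 — none is 1, so 2 is a primitive root.
The smallest primitive root modulo 9 is 2.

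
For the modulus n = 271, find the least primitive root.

6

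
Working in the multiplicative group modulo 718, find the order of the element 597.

358

Since 597 ∈ (Z/718Z)^×, its order divides φ(718) = φ(2)·φ(359) = 1·358 = 358 = 2 · 179.
Divisors of 358: 1, 2, 179, 358.
Check 597^d mod 718 for each divisor in increasing order:
597^1 ≡ 597 (mod 718)
597^2 ≡ 281 (mod 718)
597^179 ≡ 717 (mod 718)
597^358 ≡ 1 (mod 718) ✓
The smallest such exponent is 358, so the order of 597 is 358.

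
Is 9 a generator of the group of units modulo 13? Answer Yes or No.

No

φ(13) = 13 − 1 = 12 = 2^2 · 3.
An element g generates (Z/13Z)^× iff g^(12/q) ≢ 1 (mod 13) for each prime q ∈ {2, 3}.
9^6 ≡ 1 (mod 13)  [q = 2: ≡ 1 ✗]
9^4 ≡ 9 (mod 13)  [q = 3: ≢ 1 ✓]
Since 9^6 ≡ 1, the order of 9 divides 6 < 12, so 9 is not a primitive root.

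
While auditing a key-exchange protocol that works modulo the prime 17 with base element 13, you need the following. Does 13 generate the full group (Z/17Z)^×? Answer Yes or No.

φ(17) = 17 − 1 = 16 = 2^4.
Test 13^(16/q) mod 17 for each prime factor q of 16:
13^8 ≡ 1 (mod 17)  [q = 2: ≡ 1 ✗]
Since 13^8 ≡ 1, the order of 13 divides 8 < 16, so 13 is not a primitive root.

No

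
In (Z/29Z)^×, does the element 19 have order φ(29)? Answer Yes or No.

φ(29) = 29 − 1 = 28 = 2^2 · 7.
Test 19^(28/q) mod 29 for each prime factor q of 28:
19^14 ≡ 28 (mod 29)  [q = 2: ≢ 1 ✓]
19^4 ≡ 24 (mod 29)  [q = 7: ≢ 1 ✓]
All checks pass, so 19 has order 28 and is a primitive root modulo 29.

Yes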